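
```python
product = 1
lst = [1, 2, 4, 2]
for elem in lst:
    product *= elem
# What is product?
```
Trace:
  product=1
  product=1, elem=1
  product=2, elem=2
  product=8, elem=4
  product=16, elem=2

Final answer: 16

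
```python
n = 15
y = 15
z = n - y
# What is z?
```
Trace:
  n=15
  n=15, y=15
  n=15, y=15, z=0

Final answer: 0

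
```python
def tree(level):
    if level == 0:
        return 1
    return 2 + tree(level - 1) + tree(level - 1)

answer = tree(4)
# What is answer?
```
Call trace (a repeated sub-call is expanded the first time; later identical calls just restate its return value):
tree(level=4)
  tree(level=3)
    tree(level=2)
      tree(level=1)
        tree(level=0)
        -> return 1
        tree(level=0)
        -> return 1
      -> return 4
      tree(level=1) -> return 4  (same call as traced above)
    -> return 10
    tree(level=2) -> return 10  (same call as traced above)
  -> return 22
  tree(level=3) -> return 22  (same call as traced above)
-> return 46

Final answer: 46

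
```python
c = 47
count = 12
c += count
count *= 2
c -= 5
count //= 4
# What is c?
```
Trace:
  c=47
  c=47, count=12
  c=59, count=12
  c=59, count=24
  c=54, count=24
  c=54, count=6

Final answer: 54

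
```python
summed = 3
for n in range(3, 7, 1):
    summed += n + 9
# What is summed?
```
Trace:
  summed=3
  summed=15, n=3
  summed=28, n=4
  summed=42, n=5
  summed=57, n=6

Final answer: 57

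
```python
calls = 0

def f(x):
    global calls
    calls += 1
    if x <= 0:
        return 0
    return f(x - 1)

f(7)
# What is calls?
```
Call trace:
f(x=7)
  f(x=6)
    f(x=5)
      f(x=4)
        f(x=3)
          f(x=2)
            f(x=1)
              f(x=0)
              -> return 0
            -> return 0
          -> return 0
        -> return 0
      -> return 0
    -> return 0
  -> return 0
-> return 0

calls is incremented once per call. f is entered once for each x = 7, 6, 5, 4, 3, 2, 1, 0 (the x <= 0 call returns without recursing), i.e. 7 + 1 calls.
calls = 8

Final answer: 8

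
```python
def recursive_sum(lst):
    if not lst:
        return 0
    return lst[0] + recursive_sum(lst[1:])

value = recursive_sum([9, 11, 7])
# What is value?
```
Call trace:
recursive_sum(lst=[9, 11, 7])
  recursive_sum(lst=[11, 7])
    recursive_sum(lst=[7])
      recursive_sum(lst=[])
      -> return 0
    -> return 7
  -> return 18
-> return 27

Final answer: 27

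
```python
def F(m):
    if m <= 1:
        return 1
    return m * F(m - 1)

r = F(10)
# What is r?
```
Call trace:
F(m=10)
  F(m=9)
    F(m=8)
      F(m=7)
        F(m=6)
          F(m=5)
            F(m=4)
              F(m=3)
                F(m=2)
                  F(m=1)
                  -> return 1
                -> return 2
              -> return 6
            -> return 24
          -> return 120
        -> return 720
      -> return 5040
    -> return 40320
  -> return 362880
-> return 3628800

Final answer: 3628800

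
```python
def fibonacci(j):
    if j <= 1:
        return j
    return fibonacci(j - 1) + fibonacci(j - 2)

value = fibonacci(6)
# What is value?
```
Call trace (a repeated sub-call is expanded the first time; later identical calls just restate its return value):
fibonacci(j=6)
  fibonacci(j=5)
    fibonacci(j=4)
      fibonacci(j=3)
        fibonacci(j=2)
          fibonacci(j=1)
          -> return 1
          fibonacci(j=0)
          -> return 0
        -> return 1
        fibonacci(j=1)
        -> return 1
      -> return 2
      fibonacci(j=2) -> return 1  (same call as traced above)
    -> return 3
    fibonacci(j=3) -> return 2  (same call as traced above)
  -> return 5
  fibonacci(j=4) -> return 3  (same call as traced above)
-> return 8

Final answer: 8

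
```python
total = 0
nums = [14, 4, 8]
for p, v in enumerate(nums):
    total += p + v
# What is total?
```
Trace:
  total=0
  total=14, p=0, v=14
  total=19, p=1, v=4
  total=29, p=2, v=8

Final answer: 29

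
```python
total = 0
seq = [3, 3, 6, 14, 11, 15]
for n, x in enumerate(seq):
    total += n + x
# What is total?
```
Trace:
  total=0
  total=3, n=0, x=3
  total=7, n=1, x=3
  total=15, n=2, x=6
  total=32, n=3, x=14
  total=47, n=4, x=11
  total=67, n=5, x=15

Final answer: 67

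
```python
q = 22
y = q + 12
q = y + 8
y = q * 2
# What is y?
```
Trace:
  q=22
  q=22, y=34
  q=42, y=34
  q=42, y=84

Final answer: 84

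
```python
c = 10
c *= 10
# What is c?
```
Trace:
  c=10
  c=100

Final answer: 100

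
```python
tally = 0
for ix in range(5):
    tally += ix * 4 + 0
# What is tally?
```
Trace:
  tally=0
  tally=0, ix=0
  tally=4, ix=1
  tally=12, ix=2
  tally=24, ix=3
  tally=40, ix=4

Final answer: 40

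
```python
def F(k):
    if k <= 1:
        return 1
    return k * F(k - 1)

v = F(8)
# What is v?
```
Call trace:
F(k=8)
  F(k=7)
    F(k=6)
      F(k=5)
        F(k=4)
          F(k=3)
            F(k=2)
              F(k=1)
              -> return 1
            -> return 2
          -> return 6
        -> return 24
      -> return 120
    -> return 720
  -> return 5040
-> return 40320

Final answer: 40320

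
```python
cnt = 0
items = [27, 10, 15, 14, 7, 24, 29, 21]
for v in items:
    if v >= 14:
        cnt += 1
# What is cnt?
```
Trace:
  cnt=0
  cnt=1, v=27
  cnt=1, v=10
  cnt=2, v=15
  cnt=3, v=14
  cnt=3, v=7
  cnt=4, v=24
  cnt=5, v=29
  cnt=6, v=21

Final answer: 6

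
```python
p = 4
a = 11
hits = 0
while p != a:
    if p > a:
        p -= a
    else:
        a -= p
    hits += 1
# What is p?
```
Trace:
  p=4
  p=4, a=11
  p=4, a=11, hits=0
  p=4, a=7, hits=1
  p=4, a=3, hits=2
  p=1, a=3, hits=3
  p=1, a=2, hits=4
  p=1, a=1, hits=5

Final answer: 1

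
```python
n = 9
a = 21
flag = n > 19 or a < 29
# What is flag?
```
Trace:
  n=9
  n=9, a=21
  n=9, a=21, flag=True

Final answer: True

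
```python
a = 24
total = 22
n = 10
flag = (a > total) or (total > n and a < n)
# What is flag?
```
Trace:
  a=24
  a=24, total=22
  a=24, total=22, n=10
  a=24, total=22, n=10, flag=True

Final answer: True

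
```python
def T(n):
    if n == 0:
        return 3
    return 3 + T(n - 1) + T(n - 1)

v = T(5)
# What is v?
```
Call trace (a repeated sub-call is expanded the first time; later identical calls just restate its return value):
T(n=5)
  T(n=4)
    T(n=3)
      T(n=2)
        T(n=1)
          T(n=0)
          -> return 3
          T(n=0)
          -> return 3
        -> return 9
        T(n=1) -> return 9  (same call as traced above)
      -> return 21
      T(n=2) -> return 21  (same call as traced above)
    -> return 45
    T(n=3) -> return 45  (same call as traced above)
  -> return 93
  T(n=4) -> return 93  (same call as traced above)
-> return 189

Final answer: 189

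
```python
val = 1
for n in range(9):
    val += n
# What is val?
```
Trace:
  val=1
  val=1, n=0
  val=2, n=1
  val=4, n=2
  val=7, n=3
  val=11, n=4
  val=16, n=5
  val=22, n=6
  val=29, n=7
  val=37, n=8

Final answer: 37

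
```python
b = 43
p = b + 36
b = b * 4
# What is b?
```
Trace:
  b=43
  b=43, p=79
  b=172, p=79

Final answer: 172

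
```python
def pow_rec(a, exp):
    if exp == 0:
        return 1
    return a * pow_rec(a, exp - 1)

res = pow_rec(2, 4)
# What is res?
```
Call trace:
pow_rec(a=2, exp=4)
  pow_rec(a=2, exp=3)
    pow_rec(a=2, exp=2)
      pow_rec(a=2, exp=1)
        pow_rec(a=2, exp=0)
        -> return 1
      -> return 2
    -> return 4
  -> return 8
-> return 16

Final answer: 16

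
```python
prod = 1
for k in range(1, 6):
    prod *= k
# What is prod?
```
Trace:
  prod=1
  prod=1, k=1
  prod=2, k=2
  prod=6, k=3
  prod=24, k=4
  prod=120, k=5

Final answer: 120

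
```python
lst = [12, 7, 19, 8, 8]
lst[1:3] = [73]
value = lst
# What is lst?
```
Trace:
  lst=[12, 7, 19, 8, 8]
  lst=[12, 73, 8, 8]
  lst=[12, 73, 8, 8], value=[12, 73, 8, 8]

Final answer: [12, 73, 8, 8]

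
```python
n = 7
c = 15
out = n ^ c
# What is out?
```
Trace:
  n=7
  n=7, c=15
  n=7, c=15, out=8

Final answer: 8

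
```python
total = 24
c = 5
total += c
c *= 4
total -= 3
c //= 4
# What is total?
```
Trace:
  total=24
  total=24, c=5
  total=29, c=5
  total=29, c=20
  total=26, c=20
  total=26, c=5

Final answer: 26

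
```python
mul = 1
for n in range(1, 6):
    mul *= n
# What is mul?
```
Trace:
  mul=1
  mul=1, n=1
  mul=2, n=2
  mul=6, n=3
  mul=24, n=4
  mul=120, n=5

Final answer: 120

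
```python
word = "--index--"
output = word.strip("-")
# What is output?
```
Trace:
  word='--index--'
  word='--index--', output='index'

Final answer: 'index'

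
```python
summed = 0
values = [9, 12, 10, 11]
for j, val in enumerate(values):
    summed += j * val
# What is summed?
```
Trace:
  summed=0
  summed=0, j=0, val=9
  summed=12, j=1, val=12
  summed=32, j=2, val=10
  summed=65, j=3, val=11

Final answer: 65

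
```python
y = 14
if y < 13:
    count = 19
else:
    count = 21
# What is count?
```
Trace:
  y=14
  y=14, count=21

Final answer: 21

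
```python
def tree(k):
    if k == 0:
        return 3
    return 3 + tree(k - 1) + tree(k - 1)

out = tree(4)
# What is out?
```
Call trace (a repeated sub-call is expanded the first time; later identical calls just restate its return value):
tree(k=4)
  tree(k=3)
    tree(k=2)
      tree(k=1)
        tree(k=0)
        -> return 3
        tree(k=0)
        -> return 3
      -> return 9
      tree(k=1) -> return 9  (same call as traced above)
    -> return 21
    tree(k=2) -> return 21  (same call as traced above)
  -> return 45
  tree(k=3) -> return 45  (same call as traced above)
-> return 93

Final answer: 93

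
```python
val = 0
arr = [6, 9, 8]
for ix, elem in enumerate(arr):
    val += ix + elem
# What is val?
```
Trace:
  val=0
  val=6, ix=0, elem=6
  val=16, ix=1, elem=9
  val=26, ix=2, elem=8

Final answer: 26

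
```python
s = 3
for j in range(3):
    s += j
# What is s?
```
Trace:
  s=3
  s=3, j=0
  s=4, j=1
  s=6, j=2

Final answer: 6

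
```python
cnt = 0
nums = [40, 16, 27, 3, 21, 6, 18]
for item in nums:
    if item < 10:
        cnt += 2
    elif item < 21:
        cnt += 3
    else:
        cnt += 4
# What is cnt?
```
Trace:
  cnt=0
  cnt=4, item=40
  cnt=7, item=16
  cnt=11, item=27
  cnt=13, item=3
  cnt=17, item=21
  cnt=19, item=6
  cnt=22, item=18

Final answer: 22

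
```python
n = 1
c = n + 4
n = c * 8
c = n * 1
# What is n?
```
Trace:
  n=1
  n=1, c=5
  n=40, c=5
  n=40, c=40

Final answer: 40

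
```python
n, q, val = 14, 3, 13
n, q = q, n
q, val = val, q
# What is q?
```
Trace:
  n=14, q=3, val=13
  n=3, q=14, val=13
  n=3, q=13, val=14

Final answer: 13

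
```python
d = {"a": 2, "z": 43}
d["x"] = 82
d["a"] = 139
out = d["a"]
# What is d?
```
Trace:
  d={'a': 2, 'z': 43}
  d={'a': 2, 'z': 43, 'x': 82}
  d={'a': 139, 'z': 43, 'x': 82}
  d={'a': 139, 'z': 43, 'x': 82}, out=139

Final answer: {'a': 139, 'z': 43, 'x': 82}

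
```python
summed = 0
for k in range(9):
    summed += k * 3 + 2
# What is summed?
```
Trace:
  summed=0
  summed=2, k=0
  summed=7, k=1
  summed=15, k=2
  summed=26, k=3
  summed=40, k=4
  summed=57, k=5
  summed=77, k=6
  summed=100, k=7
  summed=126, k=8

Final answer: 126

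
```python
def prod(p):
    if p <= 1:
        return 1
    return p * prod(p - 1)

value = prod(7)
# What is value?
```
Call trace:
prod(p=7)
  prod(p=6)
    prod(p=5)
      prod(p=4)
        prod(p=3)
          prod(p=2)
            prod(p=1)
            -> return 1
          -> return 2
        -> return 6
      -> return 24
    -> return 120
  -> return 720
-> return 5040

Final answer: 5040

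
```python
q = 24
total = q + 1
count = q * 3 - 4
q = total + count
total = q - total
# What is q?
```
Trace:
  q=24
  q=24, total=25
  q=24, total=25, count=68
  q=93, total=25, count=68
  q=93, total=68, count=68

Final answer: 93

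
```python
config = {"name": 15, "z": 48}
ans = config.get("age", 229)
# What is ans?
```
Trace:
  config={'name': 15, 'z': 48}
  config={'name': 15, 'z': 48}, ans=229

Final answer: 229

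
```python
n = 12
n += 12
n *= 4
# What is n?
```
Trace:
  n=12
  n=24
  n=96

Final answer: 96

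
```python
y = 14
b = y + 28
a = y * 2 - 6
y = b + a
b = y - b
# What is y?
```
Trace:
  y=14
  y=14, b=42
  y=14, b=42, a=22
  y=64, b=42, a=22
  y=64, b=22, a=22

Final answer: 64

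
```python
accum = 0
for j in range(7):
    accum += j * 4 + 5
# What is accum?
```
Trace:
  accum=0
  accum=5, j=0
  accum=14, j=1
  accum=27, j=2
  accum=44, j=3
  accum=65, j=4
  accum=90, j=5
  accum=119, j=6

Final answer: 119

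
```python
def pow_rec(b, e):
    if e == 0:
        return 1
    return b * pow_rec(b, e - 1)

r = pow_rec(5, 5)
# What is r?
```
Call trace:
pow_rec(b=5, e=5)
  pow_rec(b=5, e=4)
    pow_rec(b=5, e=3)
      pow_rec(b=5, e=2)
        pow_rec(b=5, e=1)
          pow_rec(b=5, e=0)
          -> return 1
        -> return 5
      -> return 25
    -> return 125
  -> return 625
-> return 3125

Final answer: 3125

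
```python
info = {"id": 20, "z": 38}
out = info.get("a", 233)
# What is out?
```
Trace:
  info={'id': 20, 'z': 38}
  info={'id': 20, 'z': 38}, out=233

Final answer: 233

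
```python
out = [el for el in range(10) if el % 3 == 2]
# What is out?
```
Trace:
  el=0
  el=1
  el=2
  el=3
  el=4
  el=5
  el=6
  el=7
  el=8
  el=9
  out=[2, 5, 8]

Final answer: [2, 5, 8]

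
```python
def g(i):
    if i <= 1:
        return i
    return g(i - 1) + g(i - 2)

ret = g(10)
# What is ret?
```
Call trace (a repeated sub-call is expanded the first time; later identical calls just restate its return value):
g(i=10)
  g(i=9)
    g(i=8)
      g(i=7)
        g(i=6)
          g(i=5)
            g(i=4)
              g(i=3)
                g(i=2)
                  g(i=1)
                  -> return 1
                  g(i=0)
                  -> return 0
                -> return 1
                g(i=1)
                -> return 1
              -> return 2
              g(i=2) -> return 1  (same call as traced above)
            -> return 3
            g(i=3) -> return 2  (same call as traced above)
          -> return 5
          g(i=4) -> return 3  (same call as traced above)
        -> return 8
        g(i=5) -> return 5  (same call as traced above)
      -> return 13
      g(i=6) -> return 8  (same call as traced above)
    -> return 21
    g(i=7) -> return 13  (same call as traced above)
  -> return 34
  g(i=8) -> return 21  (same call as traced above)
-> return 55

Final answer: 55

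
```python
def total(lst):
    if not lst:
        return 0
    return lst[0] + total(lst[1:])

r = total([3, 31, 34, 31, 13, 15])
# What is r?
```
Call trace:
total(lst=[3, 31, 34, 31, 13, 15])
  total(lst=[31, 34, 31, 13, 15])
    total(lst=[34, 31, 13, 15])
      total(lst=[31, 13, 15])
        total(lst=[13, 15])
          total(lst=[15])
            total(lst=[])
            -> return 0
          -> return 15
        -> return 28
      -> return 59
    -> return 93
  -> return 124
-> return 127

Final answer: 127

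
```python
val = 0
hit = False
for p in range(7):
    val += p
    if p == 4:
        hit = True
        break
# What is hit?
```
Trace:
  val=0
  val=0, hit=False
  val=0, hit=False, p=0
  val=1, hit=False, p=1
  val=3, hit=False, p=2
  val=6, hit=False, p=3
  val=10, hit=True, p=4

Final answer: True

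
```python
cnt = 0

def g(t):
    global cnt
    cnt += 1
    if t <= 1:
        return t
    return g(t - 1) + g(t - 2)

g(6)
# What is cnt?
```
Call trace (a repeated sub-call is expanded the first time; later identical calls just restate its return value):
g(t=6)
  g(t=5)
    g(t=4)
      g(t=3)
        g(t=2)
          g(t=1)
          -> return 1
          g(t=0)
          -> return 0
        -> return 1
        g(t=1)
        -> return 1
      -> return 2
      g(t=2) -> return 1  (same call as traced above)
    -> return 3
    g(t=3) -> return 2  (same call as traced above)
  -> return 5
  g(t=4) -> return 3  (same call as traced above)
-> return 8

cnt is incremented once per call, so count the calls in each subtree. Let C(t) = number of calls made by g(t).
C(0) = C(1) = 1 (base case, no recursion); C(t) = 1 + C(t - 1) + C(t - 2) otherwise.
C(2) = 1 + C(1) + C(0) = 1 + 1 + 1 = 3
C(3) = 1 + C(2) + C(1) = 1 + 3 + 1 = 5
C(4) = 1 + C(3) + C(2) = 1 + 5 + 3 = 9
C(5) = 1 + C(4) + C(3) = 1 + 9 + 5 = 15
C(6) = 1 + C(5) + C(4) = 1 + 15 + 9 = 25
cnt = C(6) = 25

Final answer: 25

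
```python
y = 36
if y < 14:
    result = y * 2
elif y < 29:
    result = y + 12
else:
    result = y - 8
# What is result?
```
Trace:
  y=36
  y=36, result=28

Final answer: 28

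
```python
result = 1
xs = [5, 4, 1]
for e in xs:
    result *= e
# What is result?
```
Trace:
  result=1
  result=5, e=5
  result=20, e=4
  result=20, e=1

Final answer: 20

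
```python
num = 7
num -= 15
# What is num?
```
Trace:
  num=7
  num=-8

Final answer: -8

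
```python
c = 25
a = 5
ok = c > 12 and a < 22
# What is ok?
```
Trace:
  c=25
  c=25, a=5
  c=25, a=5, ok=True

Final answer: True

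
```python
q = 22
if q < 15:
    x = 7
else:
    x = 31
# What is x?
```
Trace:
  q=22
  q=22, x=31

Final answer: 31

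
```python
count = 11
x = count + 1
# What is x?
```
Trace:
  count=11
  count=11, x=12

Final answer: 12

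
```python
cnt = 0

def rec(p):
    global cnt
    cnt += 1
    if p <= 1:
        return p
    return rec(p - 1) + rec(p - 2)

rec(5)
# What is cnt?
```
Call trace (a repeated sub-call is expanded the first time; later identical calls just restate its return value):
rec(p=5)
  rec(p=4)
    rec(p=3)
      rec(p=2)
        rec(p=1)
        -> return 1
        rec(p=0)
        -> return 0
      -> return 1
      rec(p=1)
      -> return 1
    -> return 2
    rec(p=2) -> return 1  (same call as traced above)
  -> return 3
  rec(p=3) -> return 2  (same call as traced above)
-> return 5

cnt is incremented once per call, so count the calls in each subtree. Let C(p) = number of calls made by rec(p).
C(0) = C(1) = 1 (base case, no recursion); C(p) = 1 + C(p - 1) + C(p - 2) otherwise.
C(2) = 1 + C(1) + C(0) = 1 + 1 + 1 = 3
C(3) = 1 + C(2) + C(1) = 1 + 3 + 1 = 5
C(4) = 1 + C(3) + C(2) = 1 + 5 + 3 = 9
C(5) = 1 + C(4) + C(3) = 1 + 9 + 5 = 15
cnt = C(5) = 15

Final answer: 15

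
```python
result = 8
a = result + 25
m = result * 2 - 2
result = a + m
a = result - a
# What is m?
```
Trace:
  result=8
  result=8, a=33
  result=8, a=33, m=14
  result=47, a=33, m=14
  result=47, a=14, m=14

Final answer: 14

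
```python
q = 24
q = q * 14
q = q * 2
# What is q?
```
Trace:
  q=24
  q=336
  q=672

Final answer: 672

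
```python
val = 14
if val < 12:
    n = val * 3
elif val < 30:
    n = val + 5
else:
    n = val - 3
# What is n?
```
Trace:
  val=14
  val=14, n=19

Final answer: 19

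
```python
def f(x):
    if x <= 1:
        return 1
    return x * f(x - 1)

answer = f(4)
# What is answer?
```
Call trace:
f(x=4)
  f(x=3)
    f(x=2)
      f(x=1)
      -> return 1
    -> return 2
  -> return 6
-> return 24

Final answer: 24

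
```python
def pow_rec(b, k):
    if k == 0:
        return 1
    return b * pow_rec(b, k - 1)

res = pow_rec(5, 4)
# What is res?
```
Call trace:
pow_rec(b=5, k=4)
  pow_rec(b=5, k=3)
    pow_rec(b=5, k=2)
      pow_rec(b=5, k=1)
        pow_rec(b=5, k=0)
        -> return 1
      -> return 5
    -> return 25
  -> return 125
-> return 625

Final answer: 625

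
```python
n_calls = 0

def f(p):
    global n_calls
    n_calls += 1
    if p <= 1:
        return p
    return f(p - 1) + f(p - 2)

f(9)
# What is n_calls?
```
Call trace (a repeated sub-call is expanded the first time; later identical calls just restate its return value):
f(p=9)
  f(p=8)
    f(p=7)
      f(p=6)
        f(p=5)
          f(p=4)
            f(p=3)
              f(p=2)
                f(p=1)
                -> return 1
                f(p=0)
                -> return 0
              -> return 1
              f(p=1)
              -> return 1
            -> return 2
            f(p=2) -> return 1  (same call as traced above)
          -> return 3
          f(p=3) -> return 2  (same call as traced above)
        -> return 5
        f(p=4) -> return 3  (same call as traced above)
      -> return 8
      f(p=5) -> return 5  (same call as traced above)
    -> return 13
    f(p=6) -> return 8  (same call as traced above)
  -> return 21
  f(p=7) -> return 13  (same call as traced above)
-> return 34

n_calls is incremented once per call, so count the calls in each subtree. Let C(p) = number of calls made by f(p).
C(0) = C(1) = 1 (base case, no recursion); C(p) = 1 + C(p - 1) + C(p - 2) otherwise.
C(2) = 1 + C(1) + C(0) = 1 + 1 + 1 = 3
C(3) = 1 + C(2) + C(1) = 1 + 3 + 1 = 5
C(4) = 1 + C(3) + C(2) = 1 + 5 + 3 = 9
C(5) = 1 + C(4) + C(3) = 1 + 9 + 5 = 15
C(6) = 1 + C(5) + C(4) = 1 + 15 + 9 = 25
C(7) = 1 + C(6) + C(5) = 1 + 25 + 15 = 41
C(8) = 1 + C(7) + C(6) = 1 + 41 + 25 = 67
C(9) = 1 + C(8) + C(7) = 1 + 67 + 41 = 109
n_calls = C(9) = 109

Final answer: 109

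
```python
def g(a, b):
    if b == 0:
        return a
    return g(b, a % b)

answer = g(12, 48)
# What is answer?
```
Call trace:
g(a=12, b=48)
  g(a=48, b=12)
    g(a=12, b=0)
    -> return 12
  -> return 12
-> return 12

Final answer: 12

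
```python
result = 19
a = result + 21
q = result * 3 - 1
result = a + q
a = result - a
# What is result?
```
Trace:
  result=19
  result=19, a=40
  result=19, a=40, q=56
  result=96, a=40, q=56
  result=96, a=56, q=56

Final answer: 96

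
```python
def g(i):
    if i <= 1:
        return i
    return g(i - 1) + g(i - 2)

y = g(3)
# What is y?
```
Call trace:
g(i=3)
  g(i=2)
    g(i=1)
    -> return 1
    g(i=0)
    -> return 0
  -> return 1
  g(i=1)
  -> return 1
-> return 2

Final answer: 2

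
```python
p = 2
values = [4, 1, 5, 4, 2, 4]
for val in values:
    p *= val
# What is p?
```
Trace:
  p=2
  p=8, val=4
  p=8, val=1
  p=40, val=5
  p=160, val=4
  p=320, val=2
  p=1280, val=4

Final answer: 1280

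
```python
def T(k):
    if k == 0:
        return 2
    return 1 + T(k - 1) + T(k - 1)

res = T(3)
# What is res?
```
Call trace (a repeated sub-call is expanded the first time; later identical calls just restate its return value):
T(k=3)
  T(k=2)
    T(k=1)
      T(k=0)
      -> return 2
      T(k=0)
      -> return 2
    -> return 5
    T(k=1) -> return 5  (same call as traced above)
  -> return 11
  T(k=2) -> return 11  (same call as traced above)
-> return 23

Final answer: 23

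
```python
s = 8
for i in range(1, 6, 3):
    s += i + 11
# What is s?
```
Trace:
  s=8
  s=20, i=1
  s=35, i=4

Final answer: 35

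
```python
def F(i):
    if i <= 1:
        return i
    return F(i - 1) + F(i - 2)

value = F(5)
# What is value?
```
Call trace (a repeated sub-call is expanded the first time; later identical calls just restate its return value):
F(i=5)
  F(i=4)
    F(i=3)
      F(i=2)
        F(i=1)
        -> return 1
        F(i=0)
        -> return 0
      -> return 1
      F(i=1)
      -> return 1
    -> return 2
    F(i=2) -> return 1  (same call as traced above)
  -> return 3
  F(i=3) -> return 2  (same call as traced above)
-> return 5

Final answer: 5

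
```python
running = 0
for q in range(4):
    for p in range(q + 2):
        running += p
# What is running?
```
Trace:
  running=0
  running=0, q=0, p=0
  running=1, q=0, p=1
  running=1, q=1, p=0
  running=2, q=1, p=1
  running=4, q=1, p=2
  running=4, q=2, p=0
  running=5, q=2, p=1
  running=7, q=2, p=2
  running=10, q=2, p=3
  running=10, q=3, p=0
  running=11, q=3, p=1
  running=13, q=3, p=2
  running=16, q=3, p=3
  running=20, q=3, p=4

Final answer: 20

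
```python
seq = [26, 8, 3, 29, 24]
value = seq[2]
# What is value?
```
Trace:
  seq=[26, 8, 3, 29, 24]
  seq=[26, 8, 3, 29, 24], value=3

Final answer: 3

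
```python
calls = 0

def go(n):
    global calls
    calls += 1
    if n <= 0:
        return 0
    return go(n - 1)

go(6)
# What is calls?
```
Call trace:
go(n=6)
  go(n=5)
    go(n=4)
      go(n=3)
        go(n=2)
          go(n=1)
            go(n=0)
            -> return 0
          -> return 0
        -> return 0
      -> return 0
    -> return 0
  -> return 0
-> return 0

calls is incremented once per call. go is entered once for each n = 6, 5, 4, 3, 2, 1, 0 (the n <= 0 call returns without recursing), i.e. 6 + 1 calls.
calls = 7

Final answer: 7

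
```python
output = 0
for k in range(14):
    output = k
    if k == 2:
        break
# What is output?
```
Trace:
  output=0
  output=0, k=0
  output=1, k=1
  output=2, k=2

Final answer: 2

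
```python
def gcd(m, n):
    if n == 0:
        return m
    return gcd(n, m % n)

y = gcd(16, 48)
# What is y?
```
Call trace:
gcd(m=16, n=48)
  gcd(m=48, n=16)
    gcd(m=16, n=0)
    -> return 16
  -> return 16
-> return 16

Final answer: 16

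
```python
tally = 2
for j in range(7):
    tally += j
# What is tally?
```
Trace:
  tally=2
  tally=2, j=0
  tally=3, j=1
  tally=5, j=2
  tally=8, j=3
  tally=12, j=4
  tally=17, j=5
  tally=23, j=6

Final answer: 23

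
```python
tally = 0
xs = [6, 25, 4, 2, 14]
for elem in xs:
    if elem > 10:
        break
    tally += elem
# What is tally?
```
Trace:
  tally=0
  tally=6, elem=6
  tally=6, elem=25

Final answer: 6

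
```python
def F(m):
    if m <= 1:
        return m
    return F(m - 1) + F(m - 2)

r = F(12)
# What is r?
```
Call trace (a repeated sub-call is expanded the first time; later identical calls just restate its return value):
F(m=12)
  F(m=11)
    F(m=10)
      F(m=9)
        F(m=8)
          F(m=7)
            F(m=6)
              F(m=5)
                F(m=4)
                  F(m=3)
                    F(m=2)
                      F(m=1)
                      -> return 1
                      F(m=0)
                      -> return 0
                    -> return 1
                    F(m=1)
                    -> return 1
                  -> return 2
                  F(m=2) -> return 1  (same call as traced above)
                -> return 3
                F(m=3) -> return 2  (same call as traced above)
              -> return 5
              F(m=4) -> return 3  (same call as traced above)
            -> return 8
            F(m=5) -> return 5  (same call as traced above)
          -> return 13
          F(m=6) -> return 8  (same call as traced above)
        -> return 21
        F(m=7) -> return 13  (same call as traced above)
      -> return 34
      F(m=8) -> return 21  (same call as traced above)
    -> return 55
    F(m=9) -> return 34  (same call as traced above)
  -> return 89
  F(m=10) -> return 55  (same call as traced above)
-> return 144

Final answer: 144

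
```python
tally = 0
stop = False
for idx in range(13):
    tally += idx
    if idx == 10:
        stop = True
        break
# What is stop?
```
Trace:
  tally=0
  tally=0, stop=False
  tally=0, stop=False, idx=0
  tally=1, stop=False, idx=1
  tally=3, stop=False, idx=2
  tally=6, stop=False, idx=3
  tally=10, stop=False, idx=4
  tally=15, stop=False, idx=5
  tally=21, stop=False, idx=6
  tally=28, stop=False, idx=7
  tally=36, stop=False, idx=8
  tally=45, stop=False, idx=9
  tally=55, stop=True, idx=10

Final answer: True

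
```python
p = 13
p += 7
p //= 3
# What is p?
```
Trace:
  p=13
  p=20
  p=6

Final answer: 6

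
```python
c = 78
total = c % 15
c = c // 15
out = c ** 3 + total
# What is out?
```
Trace:
  c=78
  c=78, total=3
  c=5, total=3
  c=5, total=3, out=128

Final answer: 128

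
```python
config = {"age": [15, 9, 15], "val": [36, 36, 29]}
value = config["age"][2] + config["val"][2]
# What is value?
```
Trace:
  config={'age': [15, 9, 15], 'val': [36, 36, 29]}
  config={'age': [15, 9, 15], 'val': [36, 36, 29]}, value=44

Final answer: 44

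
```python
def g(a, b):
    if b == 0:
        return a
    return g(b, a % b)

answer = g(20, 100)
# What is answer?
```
Call trace:
g(a=20, b=100)
  g(a=100, b=20)
    g(a=20, b=0)
    -> return 20
  -> return 20
-> return 20

Final answer: 20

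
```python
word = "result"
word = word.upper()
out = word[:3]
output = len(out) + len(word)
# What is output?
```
Trace:
  word='result'
  word='RESULT'
  word='RESULT', out='RES'
  word='RESULT', out='RES', output=9

Final answer: 9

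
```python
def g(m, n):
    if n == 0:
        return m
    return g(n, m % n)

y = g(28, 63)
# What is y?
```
Call trace:
g(m=28, n=63)
  g(m=63, n=28)
    g(m=28, n=7)
      g(m=7, n=0)
      -> return 7
    -> return 7
  -> return 7
-> return 7

Final answer: 7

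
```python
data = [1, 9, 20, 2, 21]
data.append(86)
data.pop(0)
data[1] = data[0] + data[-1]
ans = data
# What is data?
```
Trace:
  data=[1, 9, 20, 2, 21]
  data=[1, 9, 20, 2, 21, 86]
  data=[9, 20, 2, 21, 86]
  data=[9, 95, 2, 21, 86]
  data=[9, 95, 2, 21, 86], ans=[9, 95, 2, 21, 86]

Final answer: [9, 95, 2, 21, 86]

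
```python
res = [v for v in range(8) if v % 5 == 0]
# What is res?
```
Trace:
  v=0
  v=1
  v=2
  v=3
  v=4
  v=5
  v=6
  v=7
  res=[0, 5]

Final answer: [0, 5]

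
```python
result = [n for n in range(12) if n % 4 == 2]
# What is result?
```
Trace:
  n=0
  n=1
  n=2
  n=3
  n=4
  n=5
  n=6
  n=7
  n=8
  n=9
  n=10
  n=11
  result=[2, 6, 10]

Final answer: [2, 6, 10]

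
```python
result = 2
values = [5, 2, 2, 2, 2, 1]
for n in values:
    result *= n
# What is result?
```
Trace:
  result=2
  result=10, n=5
  result=20, n=2
  result=40, n=2
  result=80, n=2
  result=160, n=2
  result=160, n=1

Final answer: 160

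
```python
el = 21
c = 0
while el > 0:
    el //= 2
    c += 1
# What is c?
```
Trace:
  el=21
  el=21, c=0
  el=10, c=1
  el=5, c=2
  el=2, c=3
  el=1, c=4
  el=0, c=5

Final answer: 5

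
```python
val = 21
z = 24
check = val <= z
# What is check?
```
Trace:
  val=21
  val=21, z=24
  val=21, z=24, check=True

Final answer: True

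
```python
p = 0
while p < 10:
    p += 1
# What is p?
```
Trace:
  p=0
  p=1
  p=2
  p=3
  p=4
  p=5
  p=6
  p=7
  p=8
  p=9
  p=10

Final answer: 10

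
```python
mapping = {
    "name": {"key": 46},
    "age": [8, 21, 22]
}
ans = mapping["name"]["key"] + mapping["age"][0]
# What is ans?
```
Trace:
  mapping={'name': {'key': 46}, 'age': [8, 21, 22]}
  mapping={'name': {'key': 46}, 'age': [8, 21, 22]}, ans=54

Final answer: 54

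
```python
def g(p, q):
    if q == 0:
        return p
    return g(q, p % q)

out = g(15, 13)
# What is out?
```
Call trace:
g(p=15, q=13)
  g(p=13, q=2)
    g(p=2, q=1)
      g(p=1, q=0)
      -> return 1
    -> return 1
  -> return 1
-> return 1

Final answer: 1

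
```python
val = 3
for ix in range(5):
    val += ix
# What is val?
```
Trace:
  val=3
  val=3, ix=0
  val=4, ix=1
  val=6, ix=2
  val=9, ix=3
  val=13, ix=4

Final answer: 13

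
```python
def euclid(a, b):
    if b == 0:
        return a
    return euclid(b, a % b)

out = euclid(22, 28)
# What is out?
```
Call trace:
euclid(a=22, b=28)
  euclid(a=28, b=22)
    euclid(a=22, b=6)
      euclid(a=6, b=4)
        euclid(a=4, b=2)
          euclid(a=2, b=0)
          -> return 2
        -> return 2
      -> return 2
    -> return 2
  -> return 2
-> return 2

Final answer: 2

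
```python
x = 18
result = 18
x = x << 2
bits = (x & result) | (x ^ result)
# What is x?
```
Trace:
  x=18
  x=18, result=18
  x=72, result=18
  x=72, result=18, bits=90

Final answer: 72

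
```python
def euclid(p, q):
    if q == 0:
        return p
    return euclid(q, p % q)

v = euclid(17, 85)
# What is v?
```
Call trace:
euclid(p=17, q=85)
  euclid(p=85, q=17)
    euclid(p=17, q=0)
    -> return 17
  -> return 17
-> return 17

Final answer: 17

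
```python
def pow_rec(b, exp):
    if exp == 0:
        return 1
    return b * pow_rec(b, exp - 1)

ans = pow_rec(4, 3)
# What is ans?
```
Call trace:
pow_rec(b=4, exp=3)
  pow_rec(b=4, exp=2)
    pow_rec(b=4, exp=1)
      pow_rec(b=4, exp=0)
      -> return 1
    -> return 4
  -> return 16
-> return 64

Final answer: 64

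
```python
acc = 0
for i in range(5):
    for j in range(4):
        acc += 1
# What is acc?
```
Trace:
  acc=0
  acc=1, i=0, j=0
  acc=2, i=0, j=1
  acc=3, i=0, j=2
  acc=4, i=0, j=3
  acc=5, i=1, j=0
  acc=6, i=1, j=1
  acc=7, i=1, j=2
  acc=8, i=1, j=3
  acc=9, i=2, j=0
  acc=10, i=2, j=1
  acc=11, i=2, j=2
  acc=12, i=2, j=3
  acc=13, i=3, j=0
  acc=14, i=3, j=1
  acc=15, i=3, j=2
  acc=16, i=3, j=3
  acc=17, i=4, j=0
  acc=18, i=4, j=1
  acc=19, i=4, j=2
  acc=20, i=4, j=3

Final answer: 20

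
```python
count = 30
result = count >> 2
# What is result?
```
Trace:
  count=30
  count=30, result=7

Final answer: 7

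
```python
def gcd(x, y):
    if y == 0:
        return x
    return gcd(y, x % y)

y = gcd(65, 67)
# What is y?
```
Call trace:
gcd(x=65, y=67)
  gcd(x=67, y=65)
    gcd(x=65, y=2)
      gcd(x=2, y=1)
        gcd(x=1, y=0)
        -> return 1
      -> return 1
    -> return 1
  -> return 1
-> return 1

Final answer: 1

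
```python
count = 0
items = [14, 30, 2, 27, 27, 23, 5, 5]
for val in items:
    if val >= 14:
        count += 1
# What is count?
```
Trace:
  count=0
  count=1, val=14
  count=2, val=30
  count=2, val=2
  count=3, val=27
  count=4, val=27
  count=5, val=23
  count=5, val=5
  count=5, val=5

Final answer: 5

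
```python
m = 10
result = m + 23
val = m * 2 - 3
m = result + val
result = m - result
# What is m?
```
Trace:
  m=10
  m=10, result=33
  m=10, result=33, val=17
  m=50, result=33, val=17
  m=50, result=17, val=17

Final answer: 50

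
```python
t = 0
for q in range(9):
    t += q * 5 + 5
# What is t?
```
Trace:
  t=0
  t=5, q=0
  t=15, q=1
  t=30, q=2
  t=50, q=3
  t=75, q=4
  t=105, q=5
  t=140, q=6
  t=180, q=7
  t=225, q=8

Final answer: 225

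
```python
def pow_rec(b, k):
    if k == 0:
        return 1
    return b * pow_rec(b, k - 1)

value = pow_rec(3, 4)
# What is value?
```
Call trace:
pow_rec(b=3, k=4)
  pow_rec(b=3, k=3)
    pow_rec(b=3, k=2)
      pow_rec(b=3, k=1)
        pow_rec(b=3, k=0)
        -> return 1
      -> return 3
    -> return 9
  -> return 27
-> return 81

Final answer: 81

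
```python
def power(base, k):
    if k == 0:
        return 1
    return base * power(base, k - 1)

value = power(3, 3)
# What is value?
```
Call trace:
power(base=3, k=3)
  power(base=3, k=2)
    power(base=3, k=1)
      power(base=3, k=0)
      -> return 1
    -> return 3
  -> return 9
-> return 27

Final answer: 27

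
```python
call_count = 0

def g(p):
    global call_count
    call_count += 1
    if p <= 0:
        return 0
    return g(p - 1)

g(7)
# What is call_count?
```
Call trace:
g(p=7)
  g(p=6)
    g(p=5)
      g(p=4)
        g(p=3)
          g(p=2)
            g(p=1)
              g(p=0)
              -> return 0
            -> return 0
          -> return 0
        -> return 0
      -> return 0
    -> return 0
  -> return 0
-> return 0

call_count is incremented once per call. g is entered once for each p = 7, 6, 5, 4, 3, 2, 1, 0 (the p <= 0 call returns without recursing), i.e. 7 + 1 calls.
call_count = 8

Final answer: 8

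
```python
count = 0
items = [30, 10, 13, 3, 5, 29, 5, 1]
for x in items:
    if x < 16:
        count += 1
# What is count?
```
Trace:
  count=0
  count=0, x=30
  count=1, x=10
  count=2, x=13
  count=3, x=3
  count=4, x=5
  count=4, x=29
  count=5, x=5
  count=6, x=1

Final answer: 6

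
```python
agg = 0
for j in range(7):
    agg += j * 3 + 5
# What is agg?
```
Trace:
  agg=0
  agg=5, j=0
  agg=13, j=1
  agg=24, j=2
  agg=38, j=3
  agg=55, j=4
  agg=75, j=5
  agg=98, j=6

Final answer: 98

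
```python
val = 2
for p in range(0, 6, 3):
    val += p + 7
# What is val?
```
Trace:
  val=2
  val=9, p=0
  val=19, p=3

Final answer: 19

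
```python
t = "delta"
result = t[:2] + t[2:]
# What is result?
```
Trace:
  t='delta'
  t='delta', result='delta'

Final answer: 'delta'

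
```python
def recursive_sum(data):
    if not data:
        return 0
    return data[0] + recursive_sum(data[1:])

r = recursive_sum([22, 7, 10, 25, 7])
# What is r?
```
Call trace:
recursive_sum(data=[22, 7, 10, 25, 7])
  recursive_sum(data=[7, 10, 25, 7])
    recursive_sum(data=[10, 25, 7])
      recursive_sum(data=[25, 7])
        recursive_sum(data=[7])
          recursive_sum(data=[])
          -> return 0
        -> return 7
      -> return 32
    -> return 42
  -> return 49
-> return 71

Final answer: 71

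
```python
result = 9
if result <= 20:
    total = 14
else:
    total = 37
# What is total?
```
Trace:
  result=9
  result=9, total=14

Final answer: 14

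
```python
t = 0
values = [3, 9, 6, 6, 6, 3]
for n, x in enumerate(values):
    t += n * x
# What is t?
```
Trace:
  t=0
  t=0, n=0, x=3
  t=9, n=1, x=9
  t=21, n=2, x=6
  t=39, n=3, x=6
  t=63, n=4, x=6
  t=78, n=5, x=3

Final answer: 78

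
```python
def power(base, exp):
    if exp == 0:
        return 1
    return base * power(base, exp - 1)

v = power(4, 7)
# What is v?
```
Call trace:
power(base=4, exp=7)
  power(base=4, exp=6)
    power(base=4, exp=5)
      power(base=4, exp=4)
        power(base=4, exp=3)
          power(base=4, exp=2)
            power(base=4, exp=1)
              power(base=4, exp=0)
              -> return 1
            -> return 4
          -> return 16
        -> return 64
      -> return 256
    -> return 1024
  -> return 4096
-> return 16384

Final answer: 16384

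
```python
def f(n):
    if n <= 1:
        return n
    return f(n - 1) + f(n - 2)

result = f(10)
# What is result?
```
Call trace (a repeated sub-call is expanded the first time; later identical calls just restate its return value):
f(n=10)
  f(n=9)
    f(n=8)
      f(n=7)
        f(n=6)
          f(n=5)
            f(n=4)
              f(n=3)
                f(n=2)
                  f(n=1)
                  -> return 1
                  f(n=0)
                  -> return 0
                -> return 1
                f(n=1)
                -> return 1
              -> return 2
              f(n=2) -> return 1  (same call as traced above)
            -> return 3
            f(n=3) -> return 2  (same call as traced above)
          -> return 5
          f(n=4) -> return 3  (same call as traced above)
        -> return 8
        f(n=5) -> return 5  (same call as traced above)
      -> return 13
      f(n=6) -> return 8  (same call as traced above)
    -> return 21
    f(n=7) -> return 13  (same call as traced above)
  -> return 34
  f(n=8) -> return 21  (same call as traced above)
-> return 55

Final answer: 55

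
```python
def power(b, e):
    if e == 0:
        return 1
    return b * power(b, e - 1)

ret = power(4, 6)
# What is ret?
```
Call trace:
power(b=4, e=6)
  power(b=4, e=5)
    power(b=4, e=4)
      power(b=4, e=3)
        power(b=4, e=2)
          power(b=4, e=1)
            power(b=4, e=0)
            -> return 1
          -> return 4
        -> return 16
      -> return 64
    -> return 256
  -> return 1024
-> return 4096

Final answer: 4096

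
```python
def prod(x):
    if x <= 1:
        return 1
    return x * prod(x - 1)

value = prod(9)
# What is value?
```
Call trace:
prod(x=9)
  prod(x=8)
    prod(x=7)
      prod(x=6)
        prod(x=5)
          prod(x=4)
            prod(x=3)
              prod(x=2)
                prod(x=1)
                -> return 1
              -> return 2
            -> return 6
          -> return 24
        -> return 120
      -> return 720
    -> return 5040
  -> return 40320
-> return 362880

Final answer: 362880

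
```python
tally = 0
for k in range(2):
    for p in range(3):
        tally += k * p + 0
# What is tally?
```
Trace:
  tally=0
  tally=0, k=0, p=0
  tally=0, k=0, p=1
  tally=0, k=0, p=2
  tally=0, k=1, p=0
  tally=1, k=1, p=1
  tally=3, k=1, p=2

Final answer: 3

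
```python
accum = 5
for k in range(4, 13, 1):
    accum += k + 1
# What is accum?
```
Trace:
  accum=5
  accum=10, k=4
  accum=16, k=5
  accum=23, k=6
  accum=31, k=7
  accum=40, k=8
  accum=50, k=9
  accum=61, k=10
  accum=73, k=11
  accum=86, k=12

Final answer: 86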